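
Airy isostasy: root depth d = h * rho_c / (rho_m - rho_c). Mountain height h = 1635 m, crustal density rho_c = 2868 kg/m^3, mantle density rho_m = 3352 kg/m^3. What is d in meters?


rho_m - rho_c = 3352 - 2868 = 484
d = 1635 * 2868 / 484
= 4689180 / 484
= 9688.39 m

9688.39


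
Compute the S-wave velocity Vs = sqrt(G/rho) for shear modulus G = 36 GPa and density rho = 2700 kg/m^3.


Convert G to Pa: G = 36e9 Pa
Compute G/rho = 36e9 / 2700 = 13333333.3333
Vs = sqrt(13333333.3333) = 3651.48 m/s

3651.48


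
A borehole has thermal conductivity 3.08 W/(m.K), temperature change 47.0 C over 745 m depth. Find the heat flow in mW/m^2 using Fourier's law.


q = k * dT / dz * 1000
= 3.08 * 47.0 / 745 * 1000
= 0.194309 * 1000
= 194.3087 mW/m^2

194.3087


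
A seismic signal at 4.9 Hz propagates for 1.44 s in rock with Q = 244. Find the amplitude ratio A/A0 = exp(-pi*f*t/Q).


pi*f*t/Q = pi*4.9*1.44/244 = 0.090849
A/A0 = exp(-0.090849) = 0.913156

0.913156


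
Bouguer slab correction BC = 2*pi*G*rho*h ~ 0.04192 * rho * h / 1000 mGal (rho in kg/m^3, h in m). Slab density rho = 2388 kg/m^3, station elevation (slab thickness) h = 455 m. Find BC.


BC = 0.04192 * rho * h / 1000
= 0.04192 * 2388 * 455 / 1000
= 45.5478 mGal

45.5478


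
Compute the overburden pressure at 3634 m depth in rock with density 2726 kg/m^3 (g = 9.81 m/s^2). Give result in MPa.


P = rho * g * z / 1e6
= 2726 * 9.81 * 3634 / 1e6
= 97180646.04 / 1e6
= 97.1806 MPa

97.1806


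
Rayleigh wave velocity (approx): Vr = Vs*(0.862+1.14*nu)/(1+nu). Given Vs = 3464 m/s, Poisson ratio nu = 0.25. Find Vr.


Numerator factor = 0.862 + 1.14*0.25 = 1.147
Denominator = 1 + 0.25 = 1.25
Vr = 3464 * 1.147 / 1.25 = 3178.57 m/s

3178.57


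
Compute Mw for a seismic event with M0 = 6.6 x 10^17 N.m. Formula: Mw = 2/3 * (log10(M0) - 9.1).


log10(M0) = log10(6.6 x 10^17) = 17.8195
Mw = 2/3 * (17.8195 - 9.1)
= 2/3 * 8.7195
= 5.81

5.81


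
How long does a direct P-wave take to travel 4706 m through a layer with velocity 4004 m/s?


t = x / V
= 4706 / 4004
= 1.1753 s

1.1753


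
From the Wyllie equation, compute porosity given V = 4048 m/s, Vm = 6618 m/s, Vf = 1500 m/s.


1/V - 1/Vm = 1/4048 - 1/6618 = 9.593e-05
1/Vf - 1/Vm = 1/1500 - 1/6618 = 0.00051556
phi = 9.593e-05 / 0.00051556 = 0.1861

0.1861


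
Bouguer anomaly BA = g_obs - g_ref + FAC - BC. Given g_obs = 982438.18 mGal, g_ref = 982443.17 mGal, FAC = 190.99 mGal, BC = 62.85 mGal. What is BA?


BA = g_obs - g_ref + FAC - BC
= 982438.18 - 982443.17 + 190.99 - 62.85
= 123.15 mGal

123.15


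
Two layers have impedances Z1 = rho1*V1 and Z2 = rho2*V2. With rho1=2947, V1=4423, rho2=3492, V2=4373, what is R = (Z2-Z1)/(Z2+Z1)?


Z1 = 2947 * 4423 = 13034581
Z2 = 3492 * 4373 = 15270516
R = (15270516 - 13034581) / (15270516 + 13034581) = 2235935 / 28305097 = 0.079

0.079


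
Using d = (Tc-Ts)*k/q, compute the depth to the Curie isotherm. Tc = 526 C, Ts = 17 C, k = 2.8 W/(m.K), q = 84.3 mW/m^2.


T_Curie - T_surf = 526 - 17 = 509 C
Convert q to W/m^2: 84.3 mW/m^2 = 0.0843 W/m^2
d = 509 * 2.8 / 0.0843 = 16906.29 m

16906.29


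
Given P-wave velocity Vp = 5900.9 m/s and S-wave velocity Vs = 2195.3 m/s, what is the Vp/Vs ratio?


Vp/Vs = 5900.9 / 2195.3
= 2.688

2.688


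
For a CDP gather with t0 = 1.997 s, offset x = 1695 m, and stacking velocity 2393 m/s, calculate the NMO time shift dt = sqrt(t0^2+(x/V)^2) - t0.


x/Vnmo = 1695/2393 = 0.708316
(x/Vnmo)^2 = 0.501711
t0^2 = 3.988009
sqrt(3.988009 + 0.501711) = 2.118896
dt = 2.118896 - 1.997 = 0.121896

0.121896


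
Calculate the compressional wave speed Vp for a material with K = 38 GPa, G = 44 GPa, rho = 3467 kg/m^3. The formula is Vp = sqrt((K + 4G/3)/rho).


First compute the effective modulus:
K + 4G/3 = 38e9 + 4*44e9/3 = 96666666666.67 Pa
Then divide by density:
96666666666.67 / 3467 = 27881934.4294 Pa/(kg/m^3)
Take the square root:
Vp = sqrt(27881934.4294) = 5280.33 m/s

5280.33


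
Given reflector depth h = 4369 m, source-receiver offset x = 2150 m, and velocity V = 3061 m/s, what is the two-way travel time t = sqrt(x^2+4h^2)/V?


x^2 + 4h^2 = 2150^2 + 4*4369^2 = 4622500 + 76352644 = 80975144
sqrt(80975144) = 8998.619
t = 8998.619 / 3061 = 2.9398 s

2.9398


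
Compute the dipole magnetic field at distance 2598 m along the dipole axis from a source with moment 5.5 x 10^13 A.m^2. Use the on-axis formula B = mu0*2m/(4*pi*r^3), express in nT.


m = 5.5 x 10^13 = 55000000000000 A.m^2
2m = 110000000000000 A.m^2
r^3 = 2598^3 = 17535471192
B = (4pi*10^-7) * 110000000000000 / (4*pi * 17535471192) * 1e9
= 138230076.757951 / 220357229896.09 * 1e9
= 627299.9385 nT

627299.9385


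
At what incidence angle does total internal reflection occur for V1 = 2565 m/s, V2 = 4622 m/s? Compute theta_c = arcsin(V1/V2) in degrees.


V1/V2 = 2565/4622 = 0.554955
theta_c = arcsin(0.554955) = 33.7076 degrees

33.7076


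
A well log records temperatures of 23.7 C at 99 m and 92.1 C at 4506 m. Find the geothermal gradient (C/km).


dT = 92.1 - 23.7 = 68.4 C
dz = 4506 - 99 = 4407 m
gradient = dT/dz * 1000 = 68.4/4407 * 1000 = 15.5208 C/km

15.5208


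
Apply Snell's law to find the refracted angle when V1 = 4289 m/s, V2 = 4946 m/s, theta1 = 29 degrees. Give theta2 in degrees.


sin(theta1) = sin(29 deg) = 0.48481
sin(theta2) = V2/V1 * sin(theta1) = 4946/4289 * 0.48481 = 0.559074
theta2 = arcsin(0.559074) = 33.9918 degrees

33.9918


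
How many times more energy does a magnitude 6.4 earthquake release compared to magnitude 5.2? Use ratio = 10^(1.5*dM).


M2 - M1 = 6.4 - 5.2 = 1.2
1.5 * 1.2 = 1.8
ratio = 10^1.8 = 63.1

63.1


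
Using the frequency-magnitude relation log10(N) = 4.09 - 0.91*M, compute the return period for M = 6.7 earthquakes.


log10(N) = 4.09 - 0.91*6.7 = -2.007
N = 10^-2.007 = 0.00984
T = 1/N = 1/0.00984 = 101.6249 years

101.6249


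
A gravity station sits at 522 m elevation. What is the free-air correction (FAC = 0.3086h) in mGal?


FAC = 0.3086 * h
= 0.3086 * 522
= 161.0892 mGal

161.0892


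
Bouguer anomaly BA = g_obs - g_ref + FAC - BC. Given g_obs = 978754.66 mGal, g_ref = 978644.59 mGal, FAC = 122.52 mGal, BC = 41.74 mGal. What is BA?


BA = g_obs - g_ref + FAC - BC
= 978754.66 - 978644.59 + 122.52 - 41.74
= 190.85 mGal

190.85


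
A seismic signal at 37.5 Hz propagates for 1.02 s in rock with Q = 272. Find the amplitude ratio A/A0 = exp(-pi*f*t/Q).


pi*f*t/Q = pi*37.5*1.02/272 = 0.441786
A/A0 = exp(-0.441786) = 0.642887

0.642887


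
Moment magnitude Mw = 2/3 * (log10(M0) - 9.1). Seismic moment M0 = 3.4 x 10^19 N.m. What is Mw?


log10(M0) = log10(3.4 x 10^19) = 19.5315
Mw = 2/3 * (19.5315 - 9.1)
= 2/3 * 10.4315
= 6.95

6.95


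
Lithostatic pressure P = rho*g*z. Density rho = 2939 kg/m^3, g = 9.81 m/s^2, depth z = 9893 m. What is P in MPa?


P = rho * g * z / 1e6
= 2939 * 9.81 * 9893 / 1e6
= 285230919.87 / 1e6
= 285.2309 MPa

285.2309


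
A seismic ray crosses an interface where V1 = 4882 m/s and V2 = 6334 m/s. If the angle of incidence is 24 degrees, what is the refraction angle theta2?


sin(theta1) = sin(24 deg) = 0.406737
sin(theta2) = V2/V1 * sin(theta1) = 6334/4882 * 0.406737 = 0.527708
theta2 = arcsin(0.527708) = 31.8507 degrees

31.8507


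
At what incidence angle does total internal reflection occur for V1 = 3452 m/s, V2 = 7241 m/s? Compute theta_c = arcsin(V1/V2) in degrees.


V1/V2 = 3452/7241 = 0.47673
theta_c = arcsin(0.47673) = 28.472 degrees

28.472


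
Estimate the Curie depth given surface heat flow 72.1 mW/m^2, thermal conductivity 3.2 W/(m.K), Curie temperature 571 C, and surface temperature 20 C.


T_Curie - T_surf = 571 - 20 = 551 C
Convert q to W/m^2: 72.1 mW/m^2 = 0.0721 W/m^2
d = 551 * 3.2 / 0.0721 = 24454.92 m

24454.92


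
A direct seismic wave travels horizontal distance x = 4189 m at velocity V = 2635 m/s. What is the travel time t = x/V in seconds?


t = x / V
= 4189 / 2635
= 1.5898 s

1.5898


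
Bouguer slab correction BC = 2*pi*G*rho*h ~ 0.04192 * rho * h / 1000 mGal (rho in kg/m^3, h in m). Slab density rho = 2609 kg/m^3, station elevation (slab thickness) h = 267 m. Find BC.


BC = 0.04192 * rho * h / 1000
= 0.04192 * 2609 * 267 / 1000
= 29.2016 mGal

29.2016


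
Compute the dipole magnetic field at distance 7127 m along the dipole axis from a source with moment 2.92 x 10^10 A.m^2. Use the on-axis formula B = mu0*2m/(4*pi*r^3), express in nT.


m = 2.92 x 10^10 = 29200000000 A.m^2
2m = 58400000000 A.m^2
r^3 = 7127^3 = 362009757383
B = (4pi*10^-7) * 58400000000 / (4*pi * 362009757383) * 1e9
= 73387.604388 / 4549148777289.02 * 1e9
= 16.1322 nT

16.1322


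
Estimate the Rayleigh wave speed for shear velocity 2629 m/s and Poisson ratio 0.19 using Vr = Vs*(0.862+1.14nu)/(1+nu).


Numerator factor = 0.862 + 1.14*0.19 = 1.0786
Denominator = 1 + 0.19 = 1.19
Vr = 2629 * 1.0786 / 1.19 = 2382.89 m/s

2382.89


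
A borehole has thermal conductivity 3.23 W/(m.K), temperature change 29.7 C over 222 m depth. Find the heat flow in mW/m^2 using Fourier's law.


q = k * dT / dz * 1000
= 3.23 * 29.7 / 222 * 1000
= 0.432122 * 1000
= 432.1216 mW/m^2

432.1216


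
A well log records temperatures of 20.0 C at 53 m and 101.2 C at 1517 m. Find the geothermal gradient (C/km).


dT = 101.2 - 20.0 = 81.2 C
dz = 1517 - 53 = 1464 m
gradient = dT/dz * 1000 = 81.2/1464 * 1000 = 55.4645 C/km

55.4645


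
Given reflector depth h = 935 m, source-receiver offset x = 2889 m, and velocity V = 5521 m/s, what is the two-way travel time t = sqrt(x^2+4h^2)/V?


x^2 + 4h^2 = 2889^2 + 4*935^2 = 8346321 + 3496900 = 11843221
sqrt(11843221) = 3441.3981
t = 3441.3981 / 5521 = 0.6233 s

0.6233


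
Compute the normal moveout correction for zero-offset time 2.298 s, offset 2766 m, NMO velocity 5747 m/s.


x/Vnmo = 2766/5747 = 0.481295
(x/Vnmo)^2 = 0.231644
t0^2 = 5.280804
sqrt(5.280804 + 0.231644) = 2.34786
dt = 2.34786 - 2.298 = 0.04986

0.04986


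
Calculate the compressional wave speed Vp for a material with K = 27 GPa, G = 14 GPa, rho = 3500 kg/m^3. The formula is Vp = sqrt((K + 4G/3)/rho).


First compute the effective modulus:
K + 4G/3 = 27e9 + 4*14e9/3 = 45666666666.67 Pa
Then divide by density:
45666666666.67 / 3500 = 13047619.0476 Pa/(kg/m^3)
Take the square root:
Vp = sqrt(13047619.0476) = 3612.15 m/s

3612.15


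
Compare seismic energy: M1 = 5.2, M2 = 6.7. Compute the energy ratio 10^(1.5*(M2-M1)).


M2 - M1 = 6.7 - 5.2 = 1.5
1.5 * 1.5 = 2.25
ratio = 10^2.25 = 177.83

177.83


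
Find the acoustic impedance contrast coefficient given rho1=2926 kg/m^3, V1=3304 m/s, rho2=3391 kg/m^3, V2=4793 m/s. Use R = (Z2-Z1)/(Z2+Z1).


Z1 = 2926 * 3304 = 9667504
Z2 = 3391 * 4793 = 16253063
R = (16253063 - 9667504) / (16253063 + 9667504) = 6585559 / 25920567 = 0.2541

0.2541


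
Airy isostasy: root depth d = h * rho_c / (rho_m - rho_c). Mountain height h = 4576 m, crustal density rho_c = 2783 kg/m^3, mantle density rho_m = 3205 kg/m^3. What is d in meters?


rho_m - rho_c = 3205 - 2783 = 422
d = 4576 * 2783 / 422
= 12735008 / 422
= 30177.74 m

30177.74


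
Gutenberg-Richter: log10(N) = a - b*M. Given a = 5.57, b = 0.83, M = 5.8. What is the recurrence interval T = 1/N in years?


log10(N) = 5.57 - 0.83*5.8 = 0.756
N = 10^0.756 = 5.701643
T = 1/N = 1/5.701643 = 0.1754 years

0.1754


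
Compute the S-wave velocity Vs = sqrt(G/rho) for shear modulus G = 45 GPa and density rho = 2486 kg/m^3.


Convert G to Pa: G = 45e9 Pa
Compute G/rho = 45e9 / 2486 = 18101367.6589
Vs = sqrt(18101367.6589) = 4254.57 m/s

4254.57


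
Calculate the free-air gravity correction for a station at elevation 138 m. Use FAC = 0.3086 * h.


FAC = 0.3086 * h
= 0.3086 * 138
= 42.5868 mGal

42.5868


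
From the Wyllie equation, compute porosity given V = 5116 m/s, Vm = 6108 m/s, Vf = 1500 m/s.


1/V - 1/Vm = 1/5116 - 1/6108 = 3.175e-05
1/Vf - 1/Vm = 1/1500 - 1/6108 = 0.00050295
phi = 3.175e-05 / 0.00050295 = 0.0631

0.0631


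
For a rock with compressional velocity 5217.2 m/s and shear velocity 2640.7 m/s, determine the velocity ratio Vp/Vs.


Vp/Vs = 5217.2 / 2640.7
= 1.9757

1.9757


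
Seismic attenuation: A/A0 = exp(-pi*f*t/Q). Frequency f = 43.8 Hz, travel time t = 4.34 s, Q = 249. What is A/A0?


pi*f*t/Q = pi*43.8*4.34/249 = 2.39836
A/A0 = exp(-2.39836) = 0.090867

0.090867


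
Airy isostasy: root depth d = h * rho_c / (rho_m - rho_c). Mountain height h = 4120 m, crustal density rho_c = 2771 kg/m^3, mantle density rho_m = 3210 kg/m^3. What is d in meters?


rho_m - rho_c = 3210 - 2771 = 439
d = 4120 * 2771 / 439
= 11416520 / 439
= 26005.74 m

26005.74


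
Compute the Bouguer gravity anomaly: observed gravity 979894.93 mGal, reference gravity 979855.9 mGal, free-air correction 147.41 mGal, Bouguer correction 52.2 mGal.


BA = g_obs - g_ref + FAC - BC
= 979894.93 - 979855.9 + 147.41 - 52.2
= 134.24 mGal

134.24


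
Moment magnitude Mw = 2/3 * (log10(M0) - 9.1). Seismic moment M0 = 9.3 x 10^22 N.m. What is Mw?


log10(M0) = log10(9.3 x 10^22) = 22.9685
Mw = 2/3 * (22.9685 - 9.1)
= 2/3 * 13.8685
= 9.25

9.25


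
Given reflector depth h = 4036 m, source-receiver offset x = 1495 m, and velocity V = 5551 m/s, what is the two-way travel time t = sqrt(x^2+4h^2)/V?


x^2 + 4h^2 = 1495^2 + 4*4036^2 = 2235025 + 65157184 = 67392209
sqrt(67392209) = 8209.2758
t = 8209.2758 / 5551 = 1.4789 s

1.4789


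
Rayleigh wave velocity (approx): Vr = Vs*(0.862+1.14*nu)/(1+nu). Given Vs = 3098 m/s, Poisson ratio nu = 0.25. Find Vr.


Numerator factor = 0.862 + 1.14*0.25 = 1.147
Denominator = 1 + 0.25 = 1.25
Vr = 3098 * 1.147 / 1.25 = 2842.72 m/s

2842.72


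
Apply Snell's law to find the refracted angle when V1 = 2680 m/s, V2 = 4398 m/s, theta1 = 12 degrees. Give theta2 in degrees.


sin(theta1) = sin(12 deg) = 0.207912
sin(theta2) = V2/V1 * sin(theta1) = 4398/2680 * 0.207912 = 0.341192
theta2 = arcsin(0.341192) = 19.9495 degrees

19.9495


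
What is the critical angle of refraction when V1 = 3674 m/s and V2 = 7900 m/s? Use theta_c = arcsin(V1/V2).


V1/V2 = 3674/7900 = 0.465063
theta_c = arcsin(0.465063) = 27.7143 degrees

27.7143


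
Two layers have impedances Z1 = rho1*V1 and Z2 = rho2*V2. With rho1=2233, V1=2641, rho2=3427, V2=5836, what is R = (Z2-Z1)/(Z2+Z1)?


Z1 = 2233 * 2641 = 5897353
Z2 = 3427 * 5836 = 19999972
R = (19999972 - 5897353) / (19999972 + 5897353) = 14102619 / 25897325 = 0.5446

0.5446


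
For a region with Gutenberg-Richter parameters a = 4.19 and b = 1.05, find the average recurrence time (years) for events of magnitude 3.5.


log10(N) = 4.19 - 1.05*3.5 = 0.515
N = 10^0.515 = 3.273407
T = 1/N = 1/3.273407 = 0.3055 years

0.3055


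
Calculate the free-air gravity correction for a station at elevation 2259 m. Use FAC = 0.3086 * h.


FAC = 0.3086 * h
= 0.3086 * 2259
= 697.1274 mGal

697.1274


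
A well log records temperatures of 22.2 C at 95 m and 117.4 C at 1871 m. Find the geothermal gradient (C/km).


dT = 117.4 - 22.2 = 95.2 C
dz = 1871 - 95 = 1776 m
gradient = dT/dz * 1000 = 95.2/1776 * 1000 = 53.6036 C/km

53.6036


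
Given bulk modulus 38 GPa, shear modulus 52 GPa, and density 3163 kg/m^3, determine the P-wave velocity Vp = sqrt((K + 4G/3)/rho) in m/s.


First compute the effective modulus:
K + 4G/3 = 38e9 + 4*52e9/3 = 107333333333.33 Pa
Then divide by density:
107333333333.33 / 3163 = 33934028.8755 Pa/(kg/m^3)
Take the square root:
Vp = sqrt(33934028.8755) = 5825.29 m/s

5825.29


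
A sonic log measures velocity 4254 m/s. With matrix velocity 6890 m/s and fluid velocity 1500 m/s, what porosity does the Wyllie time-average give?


1/V - 1/Vm = 1/4254 - 1/6890 = 8.993e-05
1/Vf - 1/Vm = 1/1500 - 1/6890 = 0.00052153
phi = 8.993e-05 / 0.00052153 = 0.1724

0.1724


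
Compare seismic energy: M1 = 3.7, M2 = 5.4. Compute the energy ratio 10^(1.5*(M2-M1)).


M2 - M1 = 5.4 - 3.7 = 1.7
1.5 * 1.7 = 2.55
ratio = 10^2.55 = 354.81

354.81


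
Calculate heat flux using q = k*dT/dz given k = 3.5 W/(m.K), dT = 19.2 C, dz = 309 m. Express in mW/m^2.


q = k * dT / dz * 1000
= 3.5 * 19.2 / 309 * 1000
= 0.217476 * 1000
= 217.4757 mW/m^2

217.4757


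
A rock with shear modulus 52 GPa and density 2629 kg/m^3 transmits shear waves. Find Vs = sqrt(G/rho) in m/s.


Convert G to Pa: G = 52e9 Pa
Compute G/rho = 52e9 / 2629 = 19779383.7961
Vs = sqrt(19779383.7961) = 4447.4 m/s

4447.4


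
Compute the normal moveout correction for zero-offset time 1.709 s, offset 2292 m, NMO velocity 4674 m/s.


x/Vnmo = 2292/4674 = 0.490372
(x/Vnmo)^2 = 0.240465
t0^2 = 2.920681
sqrt(2.920681 + 0.240465) = 1.777961
dt = 1.777961 - 1.709 = 0.068961

0.068961


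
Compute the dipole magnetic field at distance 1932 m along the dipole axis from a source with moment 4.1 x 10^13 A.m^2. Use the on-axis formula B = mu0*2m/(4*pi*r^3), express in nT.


m = 4.1 x 10^13 = 41000000000000 A.m^2
2m = 82000000000000 A.m^2
r^3 = 1932^3 = 7211429568
B = (4pi*10^-7) * 82000000000000 / (4*pi * 7211429568) * 1e9
= 103044239.037745 / 90621496610.84 * 1e9
= 1137083.8365 nT

1137083.8365


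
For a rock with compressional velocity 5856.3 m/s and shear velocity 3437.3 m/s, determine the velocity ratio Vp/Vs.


Vp/Vs = 5856.3 / 3437.3
= 1.7038

1.7038


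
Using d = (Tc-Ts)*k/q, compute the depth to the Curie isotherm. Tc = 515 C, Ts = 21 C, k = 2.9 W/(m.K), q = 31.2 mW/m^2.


T_Curie - T_surf = 515 - 21 = 494 C
Convert q to W/m^2: 31.2 mW/m^2 = 0.0312 W/m^2
d = 494 * 2.9 / 0.0312 = 45916.67 m

45916.67


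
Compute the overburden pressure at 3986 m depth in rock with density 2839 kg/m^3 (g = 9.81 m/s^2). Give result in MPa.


P = rho * g * z / 1e6
= 2839 * 9.81 * 3986 / 1e6
= 111012451.74 / 1e6
= 111.0125 MPa

111.0125


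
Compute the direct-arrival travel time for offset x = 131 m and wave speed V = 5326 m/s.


t = x / V
= 131 / 5326
= 0.0246 s

0.0246


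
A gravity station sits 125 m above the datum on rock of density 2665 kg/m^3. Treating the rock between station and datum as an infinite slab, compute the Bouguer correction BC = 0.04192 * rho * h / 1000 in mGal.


BC = 0.04192 * rho * h / 1000
= 0.04192 * 2665 * 125 / 1000
= 13.9646 mGal

13.9646


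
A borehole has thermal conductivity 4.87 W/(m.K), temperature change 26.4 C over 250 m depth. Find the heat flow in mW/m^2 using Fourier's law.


q = k * dT / dz * 1000
= 4.87 * 26.4 / 250 * 1000
= 0.514272 * 1000
= 514.272 mW/m^2

514.272


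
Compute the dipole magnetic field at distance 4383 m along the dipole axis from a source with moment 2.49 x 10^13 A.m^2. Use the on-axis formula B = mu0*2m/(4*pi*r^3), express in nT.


m = 2.49 x 10^13 = 24900000000000 A.m^2
2m = 49800000000000 A.m^2
r^3 = 4383^3 = 84200449887
B = (4pi*10^-7) * 49800000000000 / (4*pi * 84200449887) * 1e9
= 62580525.659509 / 1058094059175.82 * 1e9
= 59144.5771 nT

59144.5771


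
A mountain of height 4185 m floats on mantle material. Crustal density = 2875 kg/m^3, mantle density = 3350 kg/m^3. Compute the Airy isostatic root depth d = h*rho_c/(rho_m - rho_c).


rho_m - rho_c = 3350 - 2875 = 475
d = 4185 * 2875 / 475
= 12031875 / 475
= 25330.26 m

25330.26


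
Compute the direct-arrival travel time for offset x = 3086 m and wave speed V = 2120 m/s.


t = x / V
= 3086 / 2120
= 1.4557 s

1.4557


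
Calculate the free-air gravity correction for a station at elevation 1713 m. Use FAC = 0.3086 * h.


FAC = 0.3086 * h
= 0.3086 * 1713
= 528.6318 mGal

528.6318


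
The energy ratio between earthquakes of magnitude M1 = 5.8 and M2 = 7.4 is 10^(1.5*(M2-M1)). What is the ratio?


M2 - M1 = 7.4 - 5.8 = 1.6
1.5 * 1.6 = 2.4
ratio = 10^2.4 = 251.19

251.19


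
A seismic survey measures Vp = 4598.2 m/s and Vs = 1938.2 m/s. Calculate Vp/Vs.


Vp/Vs = 4598.2 / 1938.2
= 2.3724

2.3724


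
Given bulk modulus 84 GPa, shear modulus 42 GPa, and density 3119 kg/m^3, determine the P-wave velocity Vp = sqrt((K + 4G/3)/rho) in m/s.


First compute the effective modulus:
K + 4G/3 = 84e9 + 4*42e9/3 = 140000000000.0 Pa
Then divide by density:
140000000000.0 / 3119 = 44886181.4684 Pa/(kg/m^3)
Take the square root:
Vp = sqrt(44886181.4684) = 6699.72 m/s

6699.72


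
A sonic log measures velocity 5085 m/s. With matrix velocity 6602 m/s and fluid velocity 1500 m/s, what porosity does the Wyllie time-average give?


1/V - 1/Vm = 1/5085 - 1/6602 = 4.519e-05
1/Vf - 1/Vm = 1/1500 - 1/6602 = 0.0005152
phi = 4.519e-05 / 0.0005152 = 0.0877

0.0877


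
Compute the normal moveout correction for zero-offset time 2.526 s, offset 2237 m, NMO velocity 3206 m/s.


x/Vnmo = 2237/3206 = 0.697754
(x/Vnmo)^2 = 0.486861
t0^2 = 6.380676
sqrt(6.380676 + 0.486861) = 2.620599
dt = 2.620599 - 2.526 = 0.094599

0.094599


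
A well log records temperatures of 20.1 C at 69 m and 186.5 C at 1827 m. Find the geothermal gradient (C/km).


dT = 186.5 - 20.1 = 166.4 C
dz = 1827 - 69 = 1758 m
gradient = dT/dz * 1000 = 166.4/1758 * 1000 = 94.653 C/km

94.653


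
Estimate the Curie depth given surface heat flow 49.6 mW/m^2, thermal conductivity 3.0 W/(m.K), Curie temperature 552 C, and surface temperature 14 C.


T_Curie - T_surf = 552 - 14 = 538 C
Convert q to W/m^2: 49.6 mW/m^2 = 0.0496 W/m^2
d = 538 * 3.0 / 0.0496 = 32540.32 m

32540.32


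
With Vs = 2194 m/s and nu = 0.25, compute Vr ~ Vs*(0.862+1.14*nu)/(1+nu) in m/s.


Numerator factor = 0.862 + 1.14*0.25 = 1.147
Denominator = 1 + 0.25 = 1.25
Vr = 2194 * 1.147 / 1.25 = 2013.21 m/s

2013.21


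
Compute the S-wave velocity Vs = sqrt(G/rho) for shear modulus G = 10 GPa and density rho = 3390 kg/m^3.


Convert G to Pa: G = 10e9 Pa
Compute G/rho = 10e9 / 3390 = 2949852.5074
Vs = sqrt(2949852.5074) = 1717.51 m/s

1717.51


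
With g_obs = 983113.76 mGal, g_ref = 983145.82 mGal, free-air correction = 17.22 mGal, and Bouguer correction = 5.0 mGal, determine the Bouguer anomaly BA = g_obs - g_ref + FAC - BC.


BA = g_obs - g_ref + FAC - BC
= 983113.76 - 983145.82 + 17.22 - 5.0
= -19.84 mGal

-19.84


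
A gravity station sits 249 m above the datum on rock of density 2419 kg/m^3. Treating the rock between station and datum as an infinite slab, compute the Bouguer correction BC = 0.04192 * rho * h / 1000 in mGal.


BC = 0.04192 * rho * h / 1000
= 0.04192 * 2419 * 249 / 1000
= 25.2497 mGal

25.2497


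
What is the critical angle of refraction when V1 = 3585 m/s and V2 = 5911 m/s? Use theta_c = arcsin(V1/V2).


V1/V2 = 3585/5911 = 0.606496
theta_c = arcsin(0.606496) = 37.3366 degrees

37.3366


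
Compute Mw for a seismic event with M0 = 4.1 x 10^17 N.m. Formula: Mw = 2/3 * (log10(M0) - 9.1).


log10(M0) = log10(4.1 x 10^17) = 17.6128
Mw = 2/3 * (17.6128 - 9.1)
= 2/3 * 8.5128
= 5.68

5.68


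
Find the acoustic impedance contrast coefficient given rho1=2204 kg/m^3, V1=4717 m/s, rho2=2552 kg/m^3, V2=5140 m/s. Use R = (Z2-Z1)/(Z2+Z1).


Z1 = 2204 * 4717 = 10396268
Z2 = 2552 * 5140 = 13117280
R = (13117280 - 10396268) / (13117280 + 10396268) = 2721012 / 23513548 = 0.1157

0.1157


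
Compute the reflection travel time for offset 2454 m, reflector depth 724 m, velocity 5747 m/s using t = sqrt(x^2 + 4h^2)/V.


x^2 + 4h^2 = 2454^2 + 4*724^2 = 6022116 + 2096704 = 8118820
sqrt(8118820) = 2849.3543
t = 2849.3543 / 5747 = 0.4958 s

0.4958


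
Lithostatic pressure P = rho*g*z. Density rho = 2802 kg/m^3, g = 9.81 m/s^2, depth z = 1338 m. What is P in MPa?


P = rho * g * z / 1e6
= 2802 * 9.81 * 1338 / 1e6
= 36778435.56 / 1e6
= 36.7784 MPa

36.7784


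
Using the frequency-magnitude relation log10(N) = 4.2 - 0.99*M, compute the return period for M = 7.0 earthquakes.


log10(N) = 4.2 - 0.99*7.0 = -2.73
N = 10^-2.73 = 0.001862
T = 1/N = 1/0.001862 = 537.0318 years

537.0318


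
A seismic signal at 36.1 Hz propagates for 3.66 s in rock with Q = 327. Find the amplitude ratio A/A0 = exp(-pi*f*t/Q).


pi*f*t/Q = pi*36.1*3.66/327 = 1.269376
A/A0 = exp(-1.269376) = 0.281007

0.281007


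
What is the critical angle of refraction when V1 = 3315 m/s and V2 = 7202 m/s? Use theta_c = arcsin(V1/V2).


V1/V2 = 3315/7202 = 0.460289
theta_c = arcsin(0.460289) = 27.4057 degrees

27.4057


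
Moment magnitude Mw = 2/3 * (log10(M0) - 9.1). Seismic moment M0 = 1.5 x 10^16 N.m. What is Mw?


log10(M0) = log10(1.5 x 10^16) = 16.1761
Mw = 2/3 * (16.1761 - 9.1)
= 2/3 * 7.0761
= 4.72

4.72


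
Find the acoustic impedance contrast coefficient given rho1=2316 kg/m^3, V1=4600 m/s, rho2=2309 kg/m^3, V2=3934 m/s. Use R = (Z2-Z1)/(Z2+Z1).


Z1 = 2316 * 4600 = 10653600
Z2 = 2309 * 3934 = 9083606
R = (9083606 - 10653600) / (9083606 + 10653600) = -1569994 / 19737206 = -0.0795

-0.0795


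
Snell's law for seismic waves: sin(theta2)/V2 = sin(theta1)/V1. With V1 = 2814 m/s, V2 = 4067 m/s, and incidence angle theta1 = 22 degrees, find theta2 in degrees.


sin(theta1) = sin(22 deg) = 0.374607
sin(theta2) = V2/V1 * sin(theta1) = 4067/2814 * 0.374607 = 0.541409
theta2 = arcsin(0.541409) = 32.7796 degrees

32.7796


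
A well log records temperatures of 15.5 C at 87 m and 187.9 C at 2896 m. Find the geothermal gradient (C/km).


dT = 187.9 - 15.5 = 172.4 C
dz = 2896 - 87 = 2809 m
gradient = dT/dz * 1000 = 172.4/2809 * 1000 = 61.3742 C/km

61.3742


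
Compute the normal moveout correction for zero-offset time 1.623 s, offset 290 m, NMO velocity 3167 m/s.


x/Vnmo = 290/3167 = 0.091569
(x/Vnmo)^2 = 0.008385
t0^2 = 2.634129
sqrt(2.634129 + 0.008385) = 1.625581
dt = 1.625581 - 1.623 = 0.002581

0.002581


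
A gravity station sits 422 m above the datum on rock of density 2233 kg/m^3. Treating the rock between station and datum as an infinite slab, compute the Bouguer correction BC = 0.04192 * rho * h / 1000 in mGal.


BC = 0.04192 * rho * h / 1000
= 0.04192 * 2233 * 422 / 1000
= 39.5023 mGal

39.5023


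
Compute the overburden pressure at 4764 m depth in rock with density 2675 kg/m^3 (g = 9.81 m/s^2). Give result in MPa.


P = rho * g * z / 1e6
= 2675 * 9.81 * 4764 / 1e6
= 125015697.0 / 1e6
= 125.0157 MPa

125.0157


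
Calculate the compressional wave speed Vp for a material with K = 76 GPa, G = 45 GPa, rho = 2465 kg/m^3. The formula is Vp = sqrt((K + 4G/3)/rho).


First compute the effective modulus:
K + 4G/3 = 76e9 + 4*45e9/3 = 136000000000.0 Pa
Then divide by density:
136000000000.0 / 2465 = 55172413.7931 Pa/(kg/m^3)
Take the square root:
Vp = sqrt(55172413.7931) = 7427.81 m/s

7427.81


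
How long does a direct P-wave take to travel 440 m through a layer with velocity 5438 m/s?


t = x / V
= 440 / 5438
= 0.0809 s

0.0809


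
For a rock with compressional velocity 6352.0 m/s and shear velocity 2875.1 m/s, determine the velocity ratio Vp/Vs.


Vp/Vs = 6352.0 / 2875.1
= 2.2093

2.2093


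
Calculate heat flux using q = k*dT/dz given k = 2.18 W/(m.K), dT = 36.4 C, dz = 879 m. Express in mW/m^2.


q = k * dT / dz * 1000
= 2.18 * 36.4 / 879 * 1000
= 0.090275 * 1000
= 90.2753 mW/m^2

90.2753


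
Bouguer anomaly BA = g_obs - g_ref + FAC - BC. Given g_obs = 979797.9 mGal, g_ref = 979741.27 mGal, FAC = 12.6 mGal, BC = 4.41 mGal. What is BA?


BA = g_obs - g_ref + FAC - BC
= 979797.9 - 979741.27 + 12.6 - 4.41
= 64.82 mGal

64.82


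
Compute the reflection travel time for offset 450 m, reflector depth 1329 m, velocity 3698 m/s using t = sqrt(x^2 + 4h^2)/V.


x^2 + 4h^2 = 450^2 + 4*1329^2 = 202500 + 7064964 = 7267464
sqrt(7267464) = 2695.8234
t = 2695.8234 / 3698 = 0.729 s

0.729


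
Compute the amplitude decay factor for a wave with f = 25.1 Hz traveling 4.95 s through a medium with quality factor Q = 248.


pi*f*t/Q = pi*25.1*4.95/248 = 1.5739
A/A0 = exp(-1.5739) = 0.207235

0.207235


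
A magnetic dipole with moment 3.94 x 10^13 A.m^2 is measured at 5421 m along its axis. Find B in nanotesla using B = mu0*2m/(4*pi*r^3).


m = 3.94 x 10^13 = 39400000000000 A.m^2
2m = 78800000000000 A.m^2
r^3 = 5421^3 = 159308233461
B = (4pi*10^-7) * 78800000000000 / (4*pi * 159308233461) * 1e9
= 99023000.44115 / 2001926303589.78 * 1e9
= 49463.859 nT

49463.859


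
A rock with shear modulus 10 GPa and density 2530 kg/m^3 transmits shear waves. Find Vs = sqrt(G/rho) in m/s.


Convert G to Pa: G = 10e9 Pa
Compute G/rho = 10e9 / 2530 = 3952569.17
Vs = sqrt(3952569.17) = 1988.11 m/s

1988.11


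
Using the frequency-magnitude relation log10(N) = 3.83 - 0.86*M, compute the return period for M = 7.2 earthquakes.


log10(N) = 3.83 - 0.86*7.2 = -2.362
N = 10^-2.362 = 0.004345
T = 1/N = 1/0.004345 = 230.1442 years

230.1442


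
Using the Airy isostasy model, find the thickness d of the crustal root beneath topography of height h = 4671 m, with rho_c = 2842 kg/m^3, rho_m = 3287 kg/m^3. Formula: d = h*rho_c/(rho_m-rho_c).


rho_m - rho_c = 3287 - 2842 = 445
d = 4671 * 2842 / 445
= 13274982 / 445
= 29831.42 m

29831.42


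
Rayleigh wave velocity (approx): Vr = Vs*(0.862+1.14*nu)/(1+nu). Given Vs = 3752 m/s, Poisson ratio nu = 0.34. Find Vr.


Numerator factor = 0.862 + 1.14*0.34 = 1.2496
Denominator = 1 + 0.34 = 1.34
Vr = 3752 * 1.2496 / 1.34 = 3498.88 m/s

3498.88


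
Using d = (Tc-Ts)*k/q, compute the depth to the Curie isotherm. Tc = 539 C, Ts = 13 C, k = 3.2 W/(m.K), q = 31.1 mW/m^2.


T_Curie - T_surf = 539 - 13 = 526 C
Convert q to W/m^2: 31.1 mW/m^2 = 0.0311 W/m^2
d = 526 * 3.2 / 0.0311 = 54122.19 m

54122.19


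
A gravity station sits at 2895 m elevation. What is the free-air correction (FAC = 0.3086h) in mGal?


FAC = 0.3086 * h
= 0.3086 * 2895
= 893.397 mGal

893.397


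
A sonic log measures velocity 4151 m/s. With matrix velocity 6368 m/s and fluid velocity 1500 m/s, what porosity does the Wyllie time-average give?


1/V - 1/Vm = 1/4151 - 1/6368 = 8.387e-05
1/Vf - 1/Vm = 1/1500 - 1/6368 = 0.00050963
phi = 8.387e-05 / 0.00050963 = 0.1646

0.1646


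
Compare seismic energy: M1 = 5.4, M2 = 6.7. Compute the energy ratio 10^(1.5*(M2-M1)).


M2 - M1 = 6.7 - 5.4 = 1.3
1.5 * 1.3 = 1.95
ratio = 10^1.95 = 89.13

89.13


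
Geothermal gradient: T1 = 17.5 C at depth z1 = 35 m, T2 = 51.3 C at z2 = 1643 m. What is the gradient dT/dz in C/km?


dT = 51.3 - 17.5 = 33.8 C
dz = 1643 - 35 = 1608 m
gradient = dT/dz * 1000 = 33.8/1608 * 1000 = 21.0199 C/km

21.0199


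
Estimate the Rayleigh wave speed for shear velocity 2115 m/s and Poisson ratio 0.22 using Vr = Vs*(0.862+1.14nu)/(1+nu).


Numerator factor = 0.862 + 1.14*0.22 = 1.1128
Denominator = 1 + 0.22 = 1.22
Vr = 2115 * 1.1128 / 1.22 = 1929.16 m/s

1929.16


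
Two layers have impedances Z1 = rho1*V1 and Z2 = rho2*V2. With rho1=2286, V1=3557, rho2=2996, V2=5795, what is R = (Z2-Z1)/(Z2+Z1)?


Z1 = 2286 * 3557 = 8131302
Z2 = 2996 * 5795 = 17361820
R = (17361820 - 8131302) / (17361820 + 8131302) = 9230518 / 25493122 = 0.3621

0.3621


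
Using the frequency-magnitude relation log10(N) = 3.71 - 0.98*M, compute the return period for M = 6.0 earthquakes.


log10(N) = 3.71 - 0.98*6.0 = -2.17
N = 10^-2.17 = 0.006761
T = 1/N = 1/0.006761 = 147.9108 years

147.9108


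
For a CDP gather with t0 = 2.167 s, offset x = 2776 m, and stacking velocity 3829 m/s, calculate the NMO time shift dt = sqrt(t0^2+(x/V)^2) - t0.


x/Vnmo = 2776/3829 = 0.724993
(x/Vnmo)^2 = 0.525616
t0^2 = 4.695889
sqrt(4.695889 + 0.525616) = 2.285061
dt = 2.285061 - 2.167 = 0.118061

0.118061


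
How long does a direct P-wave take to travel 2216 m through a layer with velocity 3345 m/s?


t = x / V
= 2216 / 3345
= 0.6625 s

0.6625


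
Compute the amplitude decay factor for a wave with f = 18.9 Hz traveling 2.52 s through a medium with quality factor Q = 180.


pi*f*t/Q = pi*18.9*2.52/180 = 0.831265
A/A0 = exp(-0.831265) = 0.435498

0.435498


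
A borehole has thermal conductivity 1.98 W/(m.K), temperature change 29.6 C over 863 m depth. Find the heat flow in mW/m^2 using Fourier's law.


q = k * dT / dz * 1000
= 1.98 * 29.6 / 863 * 1000
= 0.067912 * 1000
= 67.9119 mW/m^2

67.9119


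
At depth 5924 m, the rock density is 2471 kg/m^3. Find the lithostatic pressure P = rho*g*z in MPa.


P = rho * g * z / 1e6
= 2471 * 9.81 * 5924 / 1e6
= 143600781.24 / 1e6
= 143.6008 MPa

143.6008


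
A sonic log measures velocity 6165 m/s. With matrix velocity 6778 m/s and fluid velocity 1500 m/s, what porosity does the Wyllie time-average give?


1/V - 1/Vm = 1/6165 - 1/6778 = 1.467e-05
1/Vf - 1/Vm = 1/1500 - 1/6778 = 0.00051913
phi = 1.467e-05 / 0.00051913 = 0.0283

0.0283


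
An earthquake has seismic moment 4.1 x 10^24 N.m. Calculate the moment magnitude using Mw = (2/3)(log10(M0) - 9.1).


log10(M0) = log10(4.1 x 10^24) = 24.6128
Mw = 2/3 * (24.6128 - 9.1)
= 2/3 * 15.5128
= 10.34

10.34


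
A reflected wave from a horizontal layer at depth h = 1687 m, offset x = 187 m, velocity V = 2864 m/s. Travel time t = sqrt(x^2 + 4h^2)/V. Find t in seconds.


x^2 + 4h^2 = 187^2 + 4*1687^2 = 34969 + 11383876 = 11418845
sqrt(11418845) = 3379.1782
t = 3379.1782 / 2864 = 1.1799 s

1.1799


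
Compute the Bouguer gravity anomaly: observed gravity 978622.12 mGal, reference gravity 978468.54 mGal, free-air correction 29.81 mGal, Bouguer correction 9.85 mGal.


BA = g_obs - g_ref + FAC - BC
= 978622.12 - 978468.54 + 29.81 - 9.85
= 173.54 mGal

173.54


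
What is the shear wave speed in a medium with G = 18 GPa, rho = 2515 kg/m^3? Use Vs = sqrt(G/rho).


Convert G to Pa: G = 18e9 Pa
Compute G/rho = 18e9 / 2515 = 7157057.6541
Vs = sqrt(7157057.6541) = 2675.27 m/s

2675.27


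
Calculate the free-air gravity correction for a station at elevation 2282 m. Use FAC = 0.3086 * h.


FAC = 0.3086 * h
= 0.3086 * 2282
= 704.2252 mGal

704.2252


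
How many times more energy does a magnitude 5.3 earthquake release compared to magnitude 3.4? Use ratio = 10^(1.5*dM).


M2 - M1 = 5.3 - 3.4 = 1.9
1.5 * 1.9 = 2.85
ratio = 10^2.85 = 707.95

707.95


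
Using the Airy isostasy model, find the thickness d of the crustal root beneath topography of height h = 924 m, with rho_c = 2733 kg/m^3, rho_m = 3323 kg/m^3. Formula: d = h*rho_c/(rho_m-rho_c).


rho_m - rho_c = 3323 - 2733 = 590
d = 924 * 2733 / 590
= 2525292 / 590
= 4280.16 m

4280.16


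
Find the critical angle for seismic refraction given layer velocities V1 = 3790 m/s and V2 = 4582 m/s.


V1/V2 = 3790/4582 = 0.82715
theta_c = arcsin(0.82715) = 55.807 degrees

55.807


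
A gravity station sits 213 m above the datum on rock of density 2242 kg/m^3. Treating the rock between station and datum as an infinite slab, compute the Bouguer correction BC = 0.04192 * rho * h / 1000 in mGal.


BC = 0.04192 * rho * h / 1000
= 0.04192 * 2242 * 213 / 1000
= 20.0187 mGal

20.0187


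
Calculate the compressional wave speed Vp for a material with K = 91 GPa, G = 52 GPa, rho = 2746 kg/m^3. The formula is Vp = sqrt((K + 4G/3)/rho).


First compute the effective modulus:
K + 4G/3 = 91e9 + 4*52e9/3 = 160333333333.33 Pa
Then divide by density:
160333333333.33 / 2746 = 58387958.2423 Pa/(kg/m^3)
Take the square root:
Vp = sqrt(58387958.2423) = 7641.2 m/s

7641.2


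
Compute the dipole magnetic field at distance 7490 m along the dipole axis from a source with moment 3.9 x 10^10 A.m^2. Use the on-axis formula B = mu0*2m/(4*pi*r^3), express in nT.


m = 3.9 x 10^10 = 39000000000 A.m^2
2m = 78000000000 A.m^2
r^3 = 7490^3 = 420189749000
B = (4pi*10^-7) * 78000000000 / (4*pi * 420189749000) * 1e9
= 98017.690792 / 5280260114288.56 * 1e9
= 18.563 nT

18.563


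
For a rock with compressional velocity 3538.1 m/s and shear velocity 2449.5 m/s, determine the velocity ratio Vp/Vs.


Vp/Vs = 3538.1 / 2449.5
= 1.4444

1.4444


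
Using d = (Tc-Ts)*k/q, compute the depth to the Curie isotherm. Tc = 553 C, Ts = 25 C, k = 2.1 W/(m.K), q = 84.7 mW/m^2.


T_Curie - T_surf = 553 - 25 = 528 C
Convert q to W/m^2: 84.7 mW/m^2 = 0.0847 W/m^2
d = 528 * 2.1 / 0.0847 = 13090.91 m

13090.91


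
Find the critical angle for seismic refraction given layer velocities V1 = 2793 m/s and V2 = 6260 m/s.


V1/V2 = 2793/6260 = 0.446166
theta_c = arcsin(0.446166) = 26.498 degrees

26.498


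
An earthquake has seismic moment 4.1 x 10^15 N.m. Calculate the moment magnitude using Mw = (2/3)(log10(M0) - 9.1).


log10(M0) = log10(4.1 x 10^15) = 15.6128
Mw = 2/3 * (15.6128 - 9.1)
= 2/3 * 6.5128
= 4.34

4.34


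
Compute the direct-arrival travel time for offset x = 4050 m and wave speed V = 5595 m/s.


t = x / V
= 4050 / 5595
= 0.7239 s

0.7239


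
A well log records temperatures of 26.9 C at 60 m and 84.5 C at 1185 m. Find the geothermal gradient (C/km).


dT = 84.5 - 26.9 = 57.6 C
dz = 1185 - 60 = 1125 m
gradient = dT/dz * 1000 = 57.6/1125 * 1000 = 51.2 C/km

51.2


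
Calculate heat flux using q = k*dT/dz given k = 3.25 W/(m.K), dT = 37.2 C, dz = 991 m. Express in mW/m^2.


q = k * dT / dz * 1000
= 3.25 * 37.2 / 991 * 1000
= 0.121998 * 1000
= 121.998 mW/m^2

121.998


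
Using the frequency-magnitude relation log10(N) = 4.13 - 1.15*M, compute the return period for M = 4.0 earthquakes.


log10(N) = 4.13 - 1.15*4.0 = -0.47
N = 10^-0.47 = 0.338844
T = 1/N = 1/0.338844 = 2.9512 years

2.9512


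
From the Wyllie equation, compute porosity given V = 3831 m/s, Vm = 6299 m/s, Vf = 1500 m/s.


1/V - 1/Vm = 1/3831 - 1/6299 = 0.00010227
1/Vf - 1/Vm = 1/1500 - 1/6299 = 0.00050791
phi = 0.00010227 / 0.00050791 = 0.2014

0.2014


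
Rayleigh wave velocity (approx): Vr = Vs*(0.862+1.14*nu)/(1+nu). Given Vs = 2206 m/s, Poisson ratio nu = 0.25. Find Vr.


Numerator factor = 0.862 + 1.14*0.25 = 1.147
Denominator = 1 + 0.25 = 1.25
Vr = 2206 * 1.147 / 1.25 = 2024.23 m/s

2024.23


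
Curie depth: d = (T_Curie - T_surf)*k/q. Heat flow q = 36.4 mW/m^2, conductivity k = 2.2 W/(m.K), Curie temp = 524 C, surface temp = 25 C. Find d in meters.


T_Curie - T_surf = 524 - 25 = 499 C
Convert q to W/m^2: 36.4 mW/m^2 = 0.0364 W/m^2
d = 499 * 2.2 / 0.0364 = 30159.34 m

30159.34


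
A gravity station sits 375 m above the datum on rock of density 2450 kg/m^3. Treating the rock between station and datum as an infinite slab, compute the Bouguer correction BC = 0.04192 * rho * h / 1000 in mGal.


BC = 0.04192 * rho * h / 1000
= 0.04192 * 2450 * 375 / 1000
= 38.514 mGal

38.514


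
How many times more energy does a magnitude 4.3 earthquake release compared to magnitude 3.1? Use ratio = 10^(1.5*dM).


M2 - M1 = 4.3 - 3.1 = 1.2
1.5 * 1.2 = 1.8
ratio = 10^1.8 = 63.1

63.1


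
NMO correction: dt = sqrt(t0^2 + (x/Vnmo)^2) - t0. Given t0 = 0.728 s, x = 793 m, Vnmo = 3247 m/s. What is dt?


x/Vnmo = 793/3247 = 0.244225
(x/Vnmo)^2 = 0.059646
t0^2 = 0.529984
sqrt(0.529984 + 0.059646) = 0.767874
dt = 0.767874 - 0.728 = 0.039874

0.039874


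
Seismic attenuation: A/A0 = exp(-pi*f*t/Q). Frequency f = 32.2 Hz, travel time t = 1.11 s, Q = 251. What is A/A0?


pi*f*t/Q = pi*32.2*1.11/251 = 0.447358
A/A0 = exp(-0.447358) = 0.639315

0.639315


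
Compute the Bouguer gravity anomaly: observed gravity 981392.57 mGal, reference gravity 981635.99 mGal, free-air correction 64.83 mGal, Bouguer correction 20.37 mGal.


BA = g_obs - g_ref + FAC - BC
= 981392.57 - 981635.99 + 64.83 - 20.37
= -198.96 mGal

-198.96


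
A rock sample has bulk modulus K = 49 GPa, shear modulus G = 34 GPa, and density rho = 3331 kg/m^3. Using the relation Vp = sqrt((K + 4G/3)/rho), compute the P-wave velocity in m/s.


First compute the effective modulus:
K + 4G/3 = 49e9 + 4*34e9/3 = 94333333333.33 Pa
Then divide by density:
94333333333.33 / 3331 = 28319823.8767 Pa/(kg/m^3)
Take the square root:
Vp = sqrt(28319823.8767) = 5321.64 m/s

5321.64


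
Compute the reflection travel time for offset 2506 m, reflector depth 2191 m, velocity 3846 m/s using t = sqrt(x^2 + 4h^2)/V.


x^2 + 4h^2 = 2506^2 + 4*2191^2 = 6280036 + 19201924 = 25481960
sqrt(25481960) = 5047.9659
t = 5047.9659 / 3846 = 1.3125 s

1.3125
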